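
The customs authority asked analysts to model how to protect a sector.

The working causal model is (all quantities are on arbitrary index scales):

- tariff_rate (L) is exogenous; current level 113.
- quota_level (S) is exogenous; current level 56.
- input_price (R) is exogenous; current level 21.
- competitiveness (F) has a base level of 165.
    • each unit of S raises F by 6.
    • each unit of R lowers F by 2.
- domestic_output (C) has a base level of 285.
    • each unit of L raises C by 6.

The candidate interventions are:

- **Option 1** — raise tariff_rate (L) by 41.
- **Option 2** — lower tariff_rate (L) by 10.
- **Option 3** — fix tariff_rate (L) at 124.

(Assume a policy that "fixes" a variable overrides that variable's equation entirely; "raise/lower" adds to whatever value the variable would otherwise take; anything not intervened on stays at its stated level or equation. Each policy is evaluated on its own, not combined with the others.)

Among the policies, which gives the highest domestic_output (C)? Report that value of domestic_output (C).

1209

Option 1 (L + 41):
  L = 113 + 41 = 154
  C = 285 + 6·154 = 1209
Option 2 (L − 10):
  L = 113 − 10 = 103
  C = 285 + 6·103 = 903
Option 3 (L := 124):
  L = 124
  C = 285 + 6·124 = 1029
Comparing — Option 1: C=1209, Option 2: C=903, Option 3: C=1029. Highest is 1209 (Option 1).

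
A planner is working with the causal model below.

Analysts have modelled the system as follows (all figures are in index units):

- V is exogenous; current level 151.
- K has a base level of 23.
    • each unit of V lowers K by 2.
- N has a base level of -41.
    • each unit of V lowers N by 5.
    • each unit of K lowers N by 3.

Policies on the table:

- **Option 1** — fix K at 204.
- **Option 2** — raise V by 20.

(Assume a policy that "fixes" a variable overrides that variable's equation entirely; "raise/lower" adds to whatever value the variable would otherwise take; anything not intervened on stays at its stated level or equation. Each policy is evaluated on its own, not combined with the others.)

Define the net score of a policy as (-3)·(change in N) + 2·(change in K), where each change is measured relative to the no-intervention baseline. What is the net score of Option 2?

-140

Baseline:
  V = 151
  K = 23 − 2·151 = -279
  N = -41 − 5·151 − 3·(-279) = 41
Option 2 (V + 20):
  V = 151 + 20 = 171
  K = 23 − 2·171 = -319
  N = -41 − 5·171 − 3·(-319) = 61
ΔN = 61 − 41 = 20; ΔK = -319 − (-279) = -40
Score = (-3)·20 + 2·(-40) = -140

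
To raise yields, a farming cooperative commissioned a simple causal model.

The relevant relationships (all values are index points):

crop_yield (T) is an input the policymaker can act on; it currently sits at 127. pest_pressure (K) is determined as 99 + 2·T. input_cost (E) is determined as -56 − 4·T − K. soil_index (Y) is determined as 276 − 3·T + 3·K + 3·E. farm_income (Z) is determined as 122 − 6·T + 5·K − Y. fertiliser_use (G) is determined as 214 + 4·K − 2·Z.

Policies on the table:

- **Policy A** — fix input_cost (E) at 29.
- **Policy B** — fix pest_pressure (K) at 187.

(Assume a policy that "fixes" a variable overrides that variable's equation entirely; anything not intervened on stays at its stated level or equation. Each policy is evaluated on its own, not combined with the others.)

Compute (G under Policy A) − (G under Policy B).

Policy A (E := 29):
  T = 127
  K = 99 + 2·127 = 353
  E = 29
  Y = 276 − 3·127 + 3·353 + 3·29 = 1041
  Z = 122 − 6·127 + 5·353 − 1041 = 84
  G = 214 + 4·353 − 2·84 = 1458
Policy B (K := 187):
  T = 127
  K = 187
  E = -56 − 4·127 − 187 = -751
  Y = 276 − 3·127 + 3·187 + 3·(-751) = -1797
  Z = 122 − 6·127 + 5·187 − (-1797) = 2092
  G = 214 + 4·187 − 2·2092 = -3222
G: 1458 − (-3222) = 4680

4680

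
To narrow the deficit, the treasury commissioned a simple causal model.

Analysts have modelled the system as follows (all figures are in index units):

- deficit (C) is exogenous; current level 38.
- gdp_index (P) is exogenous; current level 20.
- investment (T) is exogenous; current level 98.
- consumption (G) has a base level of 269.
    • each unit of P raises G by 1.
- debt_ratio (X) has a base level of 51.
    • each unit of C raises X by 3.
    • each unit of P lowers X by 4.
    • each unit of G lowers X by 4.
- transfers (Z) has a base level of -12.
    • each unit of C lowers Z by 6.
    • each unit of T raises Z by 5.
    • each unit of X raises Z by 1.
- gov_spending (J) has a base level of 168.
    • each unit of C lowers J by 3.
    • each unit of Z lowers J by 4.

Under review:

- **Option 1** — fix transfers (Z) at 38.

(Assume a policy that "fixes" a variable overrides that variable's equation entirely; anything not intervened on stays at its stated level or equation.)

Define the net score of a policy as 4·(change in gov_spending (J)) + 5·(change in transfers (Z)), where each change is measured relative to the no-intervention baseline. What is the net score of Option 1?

-9449

Baseline:
  C = 38
  P = 20
  T = 98
  G = 269 + 20 = 289
  X = 51 + 3·38 − 4·20 − 4·289 = -1071
  Z = -12 − 6·38 + 5·98 + (-1071) = -821
  J = 168 − 3·38 − 4·(-821) = 3338
Option 1 (Z := 38):
  C = 38
  P = 20
  T = 98
  G = 269 + 20 = 289
  X = 51 + 3·38 − 4·20 − 4·289 = -1071
  Z = 38
  J = 168 − 3·38 − 4·38 = -98
ΔJ = -98 − 3338 = -3436; ΔZ = 38 − (-821) = 859
Score = 4·(-3436) + 5·859 = -9449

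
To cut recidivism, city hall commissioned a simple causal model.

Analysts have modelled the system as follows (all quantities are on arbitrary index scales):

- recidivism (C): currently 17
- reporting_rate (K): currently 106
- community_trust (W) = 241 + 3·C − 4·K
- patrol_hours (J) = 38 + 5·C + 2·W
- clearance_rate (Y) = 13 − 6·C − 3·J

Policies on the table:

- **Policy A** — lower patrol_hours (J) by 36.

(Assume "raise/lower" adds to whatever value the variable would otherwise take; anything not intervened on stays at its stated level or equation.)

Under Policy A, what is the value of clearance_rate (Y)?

Policy A (J − 36):
  C = 17
  K = 106
  W = 241 + 3·17 − 4·106 = -132
  J = 38 + 5·17 + 2·(-132) (−36 from intervention) = -177
  Y = 13 − 6·17 − 3·(-177) = 442

442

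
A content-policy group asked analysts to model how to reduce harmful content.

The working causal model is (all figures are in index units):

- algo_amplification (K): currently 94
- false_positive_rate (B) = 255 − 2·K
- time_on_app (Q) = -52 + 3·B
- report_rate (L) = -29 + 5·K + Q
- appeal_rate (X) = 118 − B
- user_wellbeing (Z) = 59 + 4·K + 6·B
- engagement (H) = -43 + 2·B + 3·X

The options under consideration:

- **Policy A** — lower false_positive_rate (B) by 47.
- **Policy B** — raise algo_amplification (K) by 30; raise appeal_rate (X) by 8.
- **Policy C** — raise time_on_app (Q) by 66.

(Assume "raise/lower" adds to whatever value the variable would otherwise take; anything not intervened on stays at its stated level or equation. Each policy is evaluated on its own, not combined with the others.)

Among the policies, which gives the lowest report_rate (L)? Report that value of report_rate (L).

449

Policy A (B − 47):
  K = 94
  B = 255 − 2·94 (−47 from intervention) = 20
  Q = -52 + 3·20 = 8
  L = -29 + 5·94 + 8 = 449
Policy B (K + 30, X + 8):
  K = 94 + 30 = 124
  B = 255 − 2·124 = 7
  Q = -52 + 3·7 = -31
  L = -29 + 5·124 + (-31) = 560
Policy C (Q + 66):
  K = 94
  B = 255 − 2·94 = 67
  Q = -52 + 3·67 (+66 from intervention) = 215
  L = -29 + 5·94 + 215 = 656
Comparing — Policy A: L=449, Policy B: L=560, Policy C: L=656. Lowest is 449 (Policy A).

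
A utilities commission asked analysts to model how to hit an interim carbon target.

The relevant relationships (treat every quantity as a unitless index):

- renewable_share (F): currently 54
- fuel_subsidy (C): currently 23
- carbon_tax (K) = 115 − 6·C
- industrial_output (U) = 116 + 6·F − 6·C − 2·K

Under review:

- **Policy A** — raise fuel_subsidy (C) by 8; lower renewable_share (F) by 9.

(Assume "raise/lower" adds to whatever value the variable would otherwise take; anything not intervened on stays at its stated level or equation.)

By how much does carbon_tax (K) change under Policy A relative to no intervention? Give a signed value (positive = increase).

-48

Baseline:
  C = 23
  K = 115 − 6·23 = -23
Policy A (C + 8, F − 9):
  C = 23 + 8 = 31
  K = 115 − 6·31 = -71
Change in K: -71 − (-23) = -48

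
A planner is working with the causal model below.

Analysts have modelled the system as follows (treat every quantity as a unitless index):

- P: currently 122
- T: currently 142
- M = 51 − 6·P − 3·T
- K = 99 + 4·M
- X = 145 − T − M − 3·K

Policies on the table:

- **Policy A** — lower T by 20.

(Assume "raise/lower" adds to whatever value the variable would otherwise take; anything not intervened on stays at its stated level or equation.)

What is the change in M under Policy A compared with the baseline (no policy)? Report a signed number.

60

Baseline:
  P = 122
  T = 142
  M = 51 − 6·122 − 3·142 = -1107
Policy A (T − 20):
  P = 122
  T = 142 − 20 = 122
  M = 51 − 6·122 − 3·122 = -1047
Change in M: -1047 − (-1107) = 60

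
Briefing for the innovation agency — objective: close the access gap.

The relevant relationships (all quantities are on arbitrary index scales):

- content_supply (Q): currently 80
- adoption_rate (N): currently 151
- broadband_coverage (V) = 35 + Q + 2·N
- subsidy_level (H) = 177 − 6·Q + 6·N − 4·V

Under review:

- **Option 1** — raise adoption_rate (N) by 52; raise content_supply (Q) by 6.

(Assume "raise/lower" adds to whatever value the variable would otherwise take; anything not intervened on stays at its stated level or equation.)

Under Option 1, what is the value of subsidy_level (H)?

-1229

Option 1 (N + 52, Q + 6):
  Q = 80 + 6 = 86
  N = 151 + 52 = 203
  V = 35 + 86 + 2·203 = 527
  H = 177 − 6·86 + 6·203 − 4·527 = -1229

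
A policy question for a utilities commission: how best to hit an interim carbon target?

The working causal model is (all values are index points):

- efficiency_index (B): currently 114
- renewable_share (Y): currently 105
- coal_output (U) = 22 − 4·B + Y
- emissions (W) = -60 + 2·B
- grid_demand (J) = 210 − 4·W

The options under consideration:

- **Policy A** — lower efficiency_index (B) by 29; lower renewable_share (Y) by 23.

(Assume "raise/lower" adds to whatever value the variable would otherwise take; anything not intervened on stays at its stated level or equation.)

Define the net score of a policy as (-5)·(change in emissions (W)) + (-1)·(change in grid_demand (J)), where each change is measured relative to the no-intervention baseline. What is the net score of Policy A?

58

Baseline:
  B = 114
  W = -60 + 2·114 = 168
  J = 210 − 4·168 = -462
Policy A (B − 29, Y − 23):
  B = 114 − 29 = 85
  W = -60 + 2·85 = 110
  J = 210 − 4·110 = -230
ΔW = 110 − 168 = -58; ΔJ = -230 − (-462) = 232
Score = (-5)·(-58) + (-1)·232 = 58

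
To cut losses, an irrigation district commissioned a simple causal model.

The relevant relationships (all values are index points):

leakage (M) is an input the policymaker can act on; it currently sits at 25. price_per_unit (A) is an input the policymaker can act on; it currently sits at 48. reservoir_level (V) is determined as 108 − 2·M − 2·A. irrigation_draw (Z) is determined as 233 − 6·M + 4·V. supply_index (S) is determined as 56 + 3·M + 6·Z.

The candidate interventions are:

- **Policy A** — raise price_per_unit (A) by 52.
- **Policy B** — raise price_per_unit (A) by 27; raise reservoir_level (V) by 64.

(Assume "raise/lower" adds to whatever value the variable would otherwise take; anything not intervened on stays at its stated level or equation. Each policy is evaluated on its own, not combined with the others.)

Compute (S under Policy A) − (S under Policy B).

Policy A (A + 52):
  M = 25
  A = 48 + 52 = 100
  V = 108 − 2·25 − 2·100 = -142
  Z = 233 − 6·25 + 4·(-142) = -485
  S = 56 + 3·25 + 6·(-485) = -2779
Policy B (A + 27, V + 64):
  M = 25
  A = 48 + 27 = 75
  V = 108 − 2·25 − 2·75 (+64 from intervention) = -28
  Z = 233 − 6·25 + 4·(-28) = -29
  S = 56 + 3·25 + 6·(-29) = -43
S: -2779 − (-43) = -2736

-2736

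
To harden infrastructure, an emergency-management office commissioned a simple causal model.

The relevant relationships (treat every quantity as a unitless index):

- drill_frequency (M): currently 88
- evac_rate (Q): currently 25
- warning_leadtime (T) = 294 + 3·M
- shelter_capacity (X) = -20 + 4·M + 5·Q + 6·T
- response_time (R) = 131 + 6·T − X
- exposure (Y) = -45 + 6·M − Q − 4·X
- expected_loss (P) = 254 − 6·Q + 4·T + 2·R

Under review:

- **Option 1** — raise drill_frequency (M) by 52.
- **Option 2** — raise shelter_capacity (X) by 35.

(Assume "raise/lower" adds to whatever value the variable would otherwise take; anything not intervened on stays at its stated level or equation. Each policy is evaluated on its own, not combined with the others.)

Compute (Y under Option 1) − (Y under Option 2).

Option 1 (M + 52):
  M = 88 + 52 = 140
  Q = 25
  T = 294 + 3·140 = 714
  X = -20 + 4·140 + 5·25 + 6·714 = 4949
  Y = -45 + 6·140 − 25 − 4·4949 = -19026
Option 2 (X + 35):
  M = 88
  Q = 25
  T = 294 + 3·88 = 558
  X = -20 + 4·88 + 5·25 + 6·558 (+35 from intervention) = 3840
  Y = -45 + 6·88 − 25 − 4·3840 = -14902
Y: -19026 − (-14902) = -4124

-4124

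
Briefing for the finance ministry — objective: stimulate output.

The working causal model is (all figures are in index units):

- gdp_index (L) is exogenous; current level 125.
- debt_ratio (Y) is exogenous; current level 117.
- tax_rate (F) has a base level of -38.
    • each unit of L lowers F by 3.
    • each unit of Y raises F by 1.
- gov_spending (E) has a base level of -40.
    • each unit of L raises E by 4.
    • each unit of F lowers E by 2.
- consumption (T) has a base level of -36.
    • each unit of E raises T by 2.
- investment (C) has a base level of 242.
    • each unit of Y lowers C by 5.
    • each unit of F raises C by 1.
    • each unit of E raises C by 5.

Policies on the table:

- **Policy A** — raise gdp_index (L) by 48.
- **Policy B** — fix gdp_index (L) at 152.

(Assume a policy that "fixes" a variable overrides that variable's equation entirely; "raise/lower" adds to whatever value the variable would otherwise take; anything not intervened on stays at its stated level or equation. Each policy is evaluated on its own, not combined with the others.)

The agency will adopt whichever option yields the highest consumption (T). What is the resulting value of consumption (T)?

Policy A (L + 48):
  L = 125 + 48 = 173
  Y = 117
  F = -38 − 3·173 + 117 = -440
  E = -40 + 4·173 − 2·(-440) = 1532
  T = -36 + 2·1532 = 3028
Policy B (L := 152):
  L = 152
  Y = 117
  F = -38 − 3·152 + 117 = -377
  E = -40 + 4·152 − 2·(-377) = 1322
  T = -36 + 2·1322 = 2608
Comparing — Policy A: T=3028, Policy B: T=2608. Highest is 3028 (Policy A).

3028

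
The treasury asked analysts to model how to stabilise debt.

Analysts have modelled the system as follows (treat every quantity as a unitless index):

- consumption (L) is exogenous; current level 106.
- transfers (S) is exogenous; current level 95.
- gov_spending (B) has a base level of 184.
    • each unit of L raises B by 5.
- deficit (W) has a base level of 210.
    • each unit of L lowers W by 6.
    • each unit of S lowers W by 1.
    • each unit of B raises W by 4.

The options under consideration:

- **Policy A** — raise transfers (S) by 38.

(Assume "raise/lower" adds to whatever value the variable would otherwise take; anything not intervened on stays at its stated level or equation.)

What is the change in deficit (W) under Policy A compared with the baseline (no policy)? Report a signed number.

-38

Baseline:
  L = 106
  S = 95
  B = 184 + 5·106 = 714
  W = 210 − 6·106 − 95 + 4·714 = 2335
Policy A (S + 38):
  L = 106
  S = 95 + 38 = 133
  B = 184 + 5·106 = 714
  W = 210 − 6·106 − 133 + 4·714 = 2297
Change in W: 2297 − 2335 = -38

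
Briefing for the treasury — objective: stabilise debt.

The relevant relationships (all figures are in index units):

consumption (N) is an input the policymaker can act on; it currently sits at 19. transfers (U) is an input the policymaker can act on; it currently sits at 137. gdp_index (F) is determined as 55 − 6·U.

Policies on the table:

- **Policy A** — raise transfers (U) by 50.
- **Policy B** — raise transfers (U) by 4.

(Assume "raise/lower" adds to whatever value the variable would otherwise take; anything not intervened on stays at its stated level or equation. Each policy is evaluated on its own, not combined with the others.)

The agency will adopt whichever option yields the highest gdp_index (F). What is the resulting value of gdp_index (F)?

-791

Policy A (U + 50):
  U = 137 + 50 = 187
  F = 55 − 6·187 = -1067
Policy B (U + 4):
  U = 137 + 4 = 141
  F = 55 − 6·141 = -791
Comparing — Policy A: F=-1067, Policy B: F=-791. Highest is -791 (Policy B).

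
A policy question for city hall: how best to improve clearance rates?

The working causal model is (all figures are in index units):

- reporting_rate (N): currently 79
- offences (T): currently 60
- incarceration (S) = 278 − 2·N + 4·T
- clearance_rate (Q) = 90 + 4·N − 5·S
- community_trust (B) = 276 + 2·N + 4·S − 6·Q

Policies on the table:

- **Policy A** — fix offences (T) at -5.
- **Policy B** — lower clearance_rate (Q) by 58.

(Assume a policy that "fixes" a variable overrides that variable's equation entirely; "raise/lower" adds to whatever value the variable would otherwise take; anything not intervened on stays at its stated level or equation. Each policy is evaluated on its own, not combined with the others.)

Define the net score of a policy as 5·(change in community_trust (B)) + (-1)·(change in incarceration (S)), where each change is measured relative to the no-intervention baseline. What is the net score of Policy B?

1740

Baseline:
  N = 79
  T = 60
  S = 278 − 2·79 + 4·60 = 360
  Q = 90 + 4·79 − 5·360 = -1394
  B = 276 + 2·79 + 4·360 − 6·(-1394) = 10238
Policy B (Q − 58):
  N = 79
  T = 60
  S = 278 − 2·79 + 4·60 = 360
  Q = 90 + 4·79 − 5·360 (−58 from intervention) = -1452
  B = 276 + 2·79 + 4·360 − 6·(-1452) = 10586
ΔB = 10586 − 10238 = 348; ΔS = 360 − 360 = 0
Score = 5·348 + (-1)·0 = 1740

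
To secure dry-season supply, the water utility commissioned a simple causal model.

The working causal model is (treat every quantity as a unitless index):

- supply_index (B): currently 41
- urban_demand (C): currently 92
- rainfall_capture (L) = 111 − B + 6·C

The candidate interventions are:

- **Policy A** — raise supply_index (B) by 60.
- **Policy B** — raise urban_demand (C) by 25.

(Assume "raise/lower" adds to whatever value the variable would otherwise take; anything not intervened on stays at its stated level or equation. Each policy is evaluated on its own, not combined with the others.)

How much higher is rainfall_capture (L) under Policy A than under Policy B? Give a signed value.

-210

Policy A (B + 60):
  B = 41 + 60 = 101
  C = 92
  L = 111 − 101 + 6·92 = 562
Policy B (C + 25):
  B = 41
  C = 92 + 25 = 117
  L = 111 − 41 + 6·117 = 772
L: 562 − 772 = -210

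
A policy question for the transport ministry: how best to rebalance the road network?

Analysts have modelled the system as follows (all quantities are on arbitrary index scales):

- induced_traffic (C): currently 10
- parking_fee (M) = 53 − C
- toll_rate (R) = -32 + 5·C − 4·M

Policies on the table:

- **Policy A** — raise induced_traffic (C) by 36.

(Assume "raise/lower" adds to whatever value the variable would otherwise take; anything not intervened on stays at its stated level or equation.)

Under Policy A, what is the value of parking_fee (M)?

Policy A (C + 36):
  C = 10 + 36 = 46
  M = 53 − 46 = 7

7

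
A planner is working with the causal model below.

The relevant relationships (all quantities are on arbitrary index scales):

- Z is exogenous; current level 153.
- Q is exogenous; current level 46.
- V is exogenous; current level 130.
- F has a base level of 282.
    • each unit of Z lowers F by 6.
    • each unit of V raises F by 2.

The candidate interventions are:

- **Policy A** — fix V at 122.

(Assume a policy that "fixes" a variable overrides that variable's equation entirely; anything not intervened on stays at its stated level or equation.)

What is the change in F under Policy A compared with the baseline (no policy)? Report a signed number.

-16

Baseline:
  Z = 153
  V = 130
  F = 282 − 6·153 + 2·130 = -376
Policy A (V := 122):
  Z = 153
  V = 122
  F = 282 − 6·153 + 2·122 = -392
Change in F: -392 − (-376) = -16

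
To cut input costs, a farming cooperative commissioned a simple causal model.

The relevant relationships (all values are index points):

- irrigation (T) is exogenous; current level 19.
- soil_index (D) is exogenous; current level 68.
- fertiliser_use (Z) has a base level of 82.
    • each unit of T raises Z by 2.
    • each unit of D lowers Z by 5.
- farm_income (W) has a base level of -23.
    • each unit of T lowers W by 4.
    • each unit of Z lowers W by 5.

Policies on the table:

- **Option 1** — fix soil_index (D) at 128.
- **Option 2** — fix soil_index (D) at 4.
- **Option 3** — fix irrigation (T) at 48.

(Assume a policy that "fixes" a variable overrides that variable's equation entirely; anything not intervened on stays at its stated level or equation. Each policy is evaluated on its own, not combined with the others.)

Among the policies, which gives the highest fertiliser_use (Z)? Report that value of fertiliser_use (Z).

100

Option 1 (D := 128):
  T = 19
  D = 128
  Z = 82 + 2·19 − 5·128 = -520
Option 2 (D := 4):
  T = 19
  D = 4
  Z = 82 + 2·19 − 5·4 = 100
Option 3 (T := 48):
  T = 48
  D = 68
  Z = 82 + 2·48 − 5·68 = -162
Comparing — Option 1: Z=-520, Option 2: Z=100, Option 3: Z=-162. Highest is 100 (Option 2).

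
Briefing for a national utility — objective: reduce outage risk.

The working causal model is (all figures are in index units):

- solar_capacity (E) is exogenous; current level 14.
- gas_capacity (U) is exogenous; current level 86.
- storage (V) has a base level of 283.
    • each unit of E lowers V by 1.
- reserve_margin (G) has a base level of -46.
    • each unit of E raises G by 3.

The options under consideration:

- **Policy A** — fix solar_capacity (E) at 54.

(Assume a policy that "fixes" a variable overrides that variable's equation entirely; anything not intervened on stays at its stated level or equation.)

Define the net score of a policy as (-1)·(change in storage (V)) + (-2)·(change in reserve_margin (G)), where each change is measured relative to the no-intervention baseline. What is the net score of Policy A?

-200

Baseline:
  E = 14
  V = 283 − 14 = 269
  G = -46 + 3·14 = -4
Policy A (E := 54):
  E = 54
  V = 283 − 54 = 229
  G = -46 + 3·54 = 116
ΔV = 229 − 269 = -40; ΔG = 116 − (-4) = 120
Score = (-1)·(-40) + (-2)·120 = -200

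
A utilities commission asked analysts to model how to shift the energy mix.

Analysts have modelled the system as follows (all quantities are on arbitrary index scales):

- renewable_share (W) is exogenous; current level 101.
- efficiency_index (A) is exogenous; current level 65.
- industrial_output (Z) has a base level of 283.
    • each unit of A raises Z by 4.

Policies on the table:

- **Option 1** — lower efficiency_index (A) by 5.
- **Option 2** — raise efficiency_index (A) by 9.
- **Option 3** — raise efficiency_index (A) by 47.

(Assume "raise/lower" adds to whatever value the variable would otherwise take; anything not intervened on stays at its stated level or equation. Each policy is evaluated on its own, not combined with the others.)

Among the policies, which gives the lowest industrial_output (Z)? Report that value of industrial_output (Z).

Option 1 (A − 5):
  A = 65 − 5 = 60
  Z = 283 + 4·60 = 523
Option 2 (A + 9):
  A = 65 + 9 = 74
  Z = 283 + 4·74 = 579
Option 3 (A + 47):
  A = 65 + 47 = 112
  Z = 283 + 4·112 = 731
Comparing — Option 1: Z=523, Option 2: Z=579, Option 3: Z=731. Lowest is 523 (Option 1).

523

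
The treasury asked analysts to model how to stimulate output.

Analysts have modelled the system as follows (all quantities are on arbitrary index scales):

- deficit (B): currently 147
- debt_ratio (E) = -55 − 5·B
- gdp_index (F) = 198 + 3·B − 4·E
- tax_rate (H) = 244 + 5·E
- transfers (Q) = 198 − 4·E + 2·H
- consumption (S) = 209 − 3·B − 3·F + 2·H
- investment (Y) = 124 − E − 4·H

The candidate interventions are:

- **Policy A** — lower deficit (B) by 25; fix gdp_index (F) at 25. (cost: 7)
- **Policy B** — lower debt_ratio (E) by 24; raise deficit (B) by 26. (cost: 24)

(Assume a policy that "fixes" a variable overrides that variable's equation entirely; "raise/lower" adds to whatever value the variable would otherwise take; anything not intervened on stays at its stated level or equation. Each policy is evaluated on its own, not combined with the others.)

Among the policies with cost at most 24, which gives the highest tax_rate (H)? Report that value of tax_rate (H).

-3081

Policy A (B − 25, F := 25):
  B = 147 − 25 = 122
  E = -55 − 5·122 = -665
  H = 244 + 5·(-665) = -3081
Policy B (E − 24, B + 26):
  B = 147 + 26 = 173
  E = -55 − 5·173 (−24 from intervention) = -944
  H = 244 + 5·(-944) = -4476
Comparing — Policy A: H=-3081, Policy B: H=-4476. Highest is -3081 (Policy A).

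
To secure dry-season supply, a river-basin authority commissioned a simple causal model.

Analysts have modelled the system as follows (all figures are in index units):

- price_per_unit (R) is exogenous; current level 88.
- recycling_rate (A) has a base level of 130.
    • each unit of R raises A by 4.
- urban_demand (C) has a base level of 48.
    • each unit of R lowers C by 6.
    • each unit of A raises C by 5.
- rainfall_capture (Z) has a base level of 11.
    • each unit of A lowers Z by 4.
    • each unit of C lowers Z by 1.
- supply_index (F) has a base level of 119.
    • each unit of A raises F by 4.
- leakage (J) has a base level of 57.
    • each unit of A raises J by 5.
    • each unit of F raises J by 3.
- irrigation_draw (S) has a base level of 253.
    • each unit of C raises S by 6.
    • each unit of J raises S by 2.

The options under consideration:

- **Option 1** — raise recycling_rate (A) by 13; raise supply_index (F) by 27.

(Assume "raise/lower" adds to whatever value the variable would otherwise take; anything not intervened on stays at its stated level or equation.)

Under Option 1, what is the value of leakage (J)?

8910

Option 1 (A + 13, F + 27):
  R = 88
  A = 130 + 4·88 (+13 from intervention) = 495
  F = 119 + 4·495 (+27 from intervention) = 2126
  J = 57 + 5·495 + 3·2126 = 8910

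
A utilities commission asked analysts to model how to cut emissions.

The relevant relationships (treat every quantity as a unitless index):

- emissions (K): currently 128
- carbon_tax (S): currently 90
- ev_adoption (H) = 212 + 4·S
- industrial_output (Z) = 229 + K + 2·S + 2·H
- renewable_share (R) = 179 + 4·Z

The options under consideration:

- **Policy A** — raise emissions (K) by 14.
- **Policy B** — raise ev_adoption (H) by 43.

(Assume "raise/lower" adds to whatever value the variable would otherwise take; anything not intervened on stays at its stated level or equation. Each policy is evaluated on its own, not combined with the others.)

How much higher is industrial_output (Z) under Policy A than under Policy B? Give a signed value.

-72

Policy A (K + 14):
  K = 128 + 14 = 142
  S = 90
  H = 212 + 4·90 = 572
  Z = 229 + 142 + 2·90 + 2·572 = 1695
Policy B (H + 43):
  K = 128
  S = 90
  H = 212 + 4·90 (+43 from intervention) = 615
  Z = 229 + 128 + 2·90 + 2·615 = 1767
Z: 1695 − 1767 = -72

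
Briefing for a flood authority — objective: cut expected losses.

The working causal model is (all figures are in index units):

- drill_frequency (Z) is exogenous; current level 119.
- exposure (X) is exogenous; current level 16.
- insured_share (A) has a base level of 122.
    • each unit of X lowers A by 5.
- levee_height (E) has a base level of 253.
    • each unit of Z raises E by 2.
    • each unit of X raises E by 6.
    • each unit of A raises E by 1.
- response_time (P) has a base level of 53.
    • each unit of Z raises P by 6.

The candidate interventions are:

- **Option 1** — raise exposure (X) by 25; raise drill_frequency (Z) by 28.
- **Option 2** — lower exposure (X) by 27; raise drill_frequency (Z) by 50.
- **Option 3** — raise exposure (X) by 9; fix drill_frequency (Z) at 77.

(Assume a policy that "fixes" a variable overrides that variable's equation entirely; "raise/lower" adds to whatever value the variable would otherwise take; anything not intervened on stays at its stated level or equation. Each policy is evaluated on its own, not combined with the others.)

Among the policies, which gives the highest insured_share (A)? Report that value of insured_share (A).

177

Option 1 (X + 25, Z + 28):
  X = 16 + 25 = 41
  A = 122 − 5·41 = -83
Option 2 (X − 27, Z + 50):
  X = 16 − 27 = -11
  A = 122 − 5·(-11) = 177
Option 3 (X + 9, Z := 77):
  X = 16 + 9 = 25
  A = 122 − 5·25 = -3
Comparing — Option 1: A=-83, Option 2: A=177, Option 3: A=-3. Highest is 177 (Option 2).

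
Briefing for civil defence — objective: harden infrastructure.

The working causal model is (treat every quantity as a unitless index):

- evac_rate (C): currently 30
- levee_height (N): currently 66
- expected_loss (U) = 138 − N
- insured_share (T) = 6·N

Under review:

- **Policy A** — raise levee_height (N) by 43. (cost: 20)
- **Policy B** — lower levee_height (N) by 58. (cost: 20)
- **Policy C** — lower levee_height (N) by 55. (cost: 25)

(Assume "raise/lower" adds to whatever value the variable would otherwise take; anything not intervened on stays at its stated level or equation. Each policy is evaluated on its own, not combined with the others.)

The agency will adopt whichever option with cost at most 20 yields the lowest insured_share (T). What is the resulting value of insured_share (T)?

48

Policy A (N + 43):
  N = 66 + 43 = 109
  T = 0 + 6·109 = 654
Policy B (N − 58):
  N = 66 − 58 = 8
  T = 0 + 6·8 = 48
Comparing — Policy A: T=654, Policy B: T=48. Lowest is 48 (Policy B).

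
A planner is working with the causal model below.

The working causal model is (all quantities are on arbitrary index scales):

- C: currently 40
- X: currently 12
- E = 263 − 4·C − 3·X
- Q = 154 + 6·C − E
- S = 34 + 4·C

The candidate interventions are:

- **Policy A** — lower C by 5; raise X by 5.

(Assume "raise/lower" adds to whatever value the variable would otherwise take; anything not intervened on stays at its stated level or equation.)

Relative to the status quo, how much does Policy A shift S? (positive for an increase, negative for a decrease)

Baseline:
  C = 40
  S = 34 + 4·40 = 194
Policy A (C − 5, X + 5):
  C = 40 − 5 = 35
  S = 34 + 4·35 = 174
Change in S: 174 − 194 = -20

-20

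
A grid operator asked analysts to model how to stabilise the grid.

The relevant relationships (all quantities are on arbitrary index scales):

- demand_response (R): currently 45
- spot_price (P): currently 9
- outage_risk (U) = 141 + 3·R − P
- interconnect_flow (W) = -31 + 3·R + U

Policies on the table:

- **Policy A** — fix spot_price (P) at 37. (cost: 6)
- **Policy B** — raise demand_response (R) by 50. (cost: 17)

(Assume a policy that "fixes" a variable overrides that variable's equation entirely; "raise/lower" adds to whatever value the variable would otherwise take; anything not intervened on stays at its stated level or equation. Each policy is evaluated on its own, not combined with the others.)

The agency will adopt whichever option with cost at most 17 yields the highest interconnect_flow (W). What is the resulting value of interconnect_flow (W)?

671

Policy A (P := 37):
  R = 45
  P = 37
  U = 141 + 3·45 − 37 = 239
  W = -31 + 3·45 + 239 = 343
Policy B (R + 50):
  R = 45 + 50 = 95
  P = 9
  U = 141 + 3·95 − 9 = 417
  W = -31 + 3·95 + 417 = 671
Comparing — Policy A: W=343, Policy B: W=671. Highest is 671 (Policy B).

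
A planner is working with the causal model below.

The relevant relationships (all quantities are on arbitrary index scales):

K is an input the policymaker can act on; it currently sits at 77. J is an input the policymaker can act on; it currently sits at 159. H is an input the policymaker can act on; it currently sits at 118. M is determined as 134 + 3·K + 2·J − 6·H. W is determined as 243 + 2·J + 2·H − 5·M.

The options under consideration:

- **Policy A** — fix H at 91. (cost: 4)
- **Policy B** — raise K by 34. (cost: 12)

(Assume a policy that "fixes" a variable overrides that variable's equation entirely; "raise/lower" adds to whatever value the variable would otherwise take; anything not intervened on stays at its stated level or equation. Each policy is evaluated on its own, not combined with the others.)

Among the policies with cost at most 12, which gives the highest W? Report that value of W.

412

Policy A (H := 91):
  K = 77
  J = 159
  H = 91
  M = 134 + 3·77 + 2·159 − 6·91 = 137
  W = 243 + 2·159 + 2·91 − 5·137 = 58
Policy B (K + 34):
  K = 77 + 34 = 111
  J = 159
  H = 118
  M = 134 + 3·111 + 2·159 − 6·118 = 77
  W = 243 + 2·159 + 2·118 − 5·77 = 412
Comparing — Policy A: W=58, Policy B: W=412. Highest is 412 (Policy B).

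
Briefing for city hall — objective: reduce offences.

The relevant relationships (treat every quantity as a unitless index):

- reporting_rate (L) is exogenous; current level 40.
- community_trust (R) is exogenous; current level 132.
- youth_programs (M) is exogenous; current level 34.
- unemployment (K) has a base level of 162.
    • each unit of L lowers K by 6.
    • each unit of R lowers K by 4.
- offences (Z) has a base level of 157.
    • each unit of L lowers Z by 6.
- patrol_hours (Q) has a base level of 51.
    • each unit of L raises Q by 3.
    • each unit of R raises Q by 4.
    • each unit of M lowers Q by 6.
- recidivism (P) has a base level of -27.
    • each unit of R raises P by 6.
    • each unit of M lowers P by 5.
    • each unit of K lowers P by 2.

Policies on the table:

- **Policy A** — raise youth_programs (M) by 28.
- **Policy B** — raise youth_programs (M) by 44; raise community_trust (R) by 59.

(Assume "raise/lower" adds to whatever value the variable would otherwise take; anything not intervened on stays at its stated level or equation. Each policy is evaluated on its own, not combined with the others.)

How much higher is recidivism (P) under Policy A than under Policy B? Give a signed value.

Policy A (M + 28):
  L = 40
  R = 132
  M = 34 + 28 = 62
  K = 162 − 6·40 − 4·132 = -606
  P = -27 + 6·132 − 5·62 − 2·(-606) = 1667
Policy B (M + 44, R + 59):
  L = 40
  R = 132 + 59 = 191
  M = 34 + 44 = 78
  K = 162 − 6·40 − 4·191 = -842
  P = -27 + 6·191 − 5·78 − 2·(-842) = 2413
P: 1667 − 2413 = -746

-746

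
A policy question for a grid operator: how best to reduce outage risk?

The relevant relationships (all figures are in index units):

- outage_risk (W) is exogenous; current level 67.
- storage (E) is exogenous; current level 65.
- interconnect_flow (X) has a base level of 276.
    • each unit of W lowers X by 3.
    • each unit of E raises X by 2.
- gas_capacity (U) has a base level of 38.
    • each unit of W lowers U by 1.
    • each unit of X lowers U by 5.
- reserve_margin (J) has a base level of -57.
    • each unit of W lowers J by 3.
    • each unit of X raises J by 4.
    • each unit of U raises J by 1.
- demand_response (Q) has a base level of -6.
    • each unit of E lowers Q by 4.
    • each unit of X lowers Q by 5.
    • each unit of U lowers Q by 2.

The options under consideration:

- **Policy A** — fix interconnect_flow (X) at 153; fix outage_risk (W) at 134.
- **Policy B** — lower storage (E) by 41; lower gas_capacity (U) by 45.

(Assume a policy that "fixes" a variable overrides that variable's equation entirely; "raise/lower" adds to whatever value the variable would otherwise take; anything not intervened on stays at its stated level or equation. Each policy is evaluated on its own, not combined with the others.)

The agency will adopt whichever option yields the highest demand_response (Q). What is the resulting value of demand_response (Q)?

691

Policy A (X := 153, W := 134):
  W = 134
  E = 65
  X = 153
  U = 38 − 134 − 5·153 = -861
  Q = -6 − 4·65 − 5·153 − 2·(-861) = 691
Policy B (E − 41, U − 45):
  W = 67
  E = 65 − 41 = 24
  X = 276 − 3·67 + 2·24 = 123
  U = 38 − 67 − 5·123 (−45 from intervention) = -689
  Q = -6 − 4·24 − 5·123 − 2·(-689) = 661
Comparing — Policy A: Q=691, Policy B: Q=661. Highest is 691 (Policy A).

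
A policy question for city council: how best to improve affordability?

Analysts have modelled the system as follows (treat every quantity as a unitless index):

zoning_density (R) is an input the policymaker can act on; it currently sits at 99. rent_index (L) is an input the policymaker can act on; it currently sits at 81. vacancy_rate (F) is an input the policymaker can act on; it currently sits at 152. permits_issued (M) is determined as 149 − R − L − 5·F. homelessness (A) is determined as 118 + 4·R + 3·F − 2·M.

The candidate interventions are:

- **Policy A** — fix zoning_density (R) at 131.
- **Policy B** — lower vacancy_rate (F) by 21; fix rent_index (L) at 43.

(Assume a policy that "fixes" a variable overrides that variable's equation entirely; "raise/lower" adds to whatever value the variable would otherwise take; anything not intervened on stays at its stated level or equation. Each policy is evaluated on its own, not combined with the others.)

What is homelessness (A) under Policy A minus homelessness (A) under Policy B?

541

Policy A (R := 131):
  R = 131
  L = 81
  F = 152
  M = 149 − 131 − 81 − 5·152 = -823
  A = 118 + 4·131 + 3·152 − 2·(-823) = 2744
Policy B (F − 21, L := 43):
  R = 99
  L = 43
  F = 152 − 21 = 131
  M = 149 − 99 − 43 − 5·131 = -648
  A = 118 + 4·99 + 3·131 − 2·(-648) = 2203
A: 2744 − 2203 = 541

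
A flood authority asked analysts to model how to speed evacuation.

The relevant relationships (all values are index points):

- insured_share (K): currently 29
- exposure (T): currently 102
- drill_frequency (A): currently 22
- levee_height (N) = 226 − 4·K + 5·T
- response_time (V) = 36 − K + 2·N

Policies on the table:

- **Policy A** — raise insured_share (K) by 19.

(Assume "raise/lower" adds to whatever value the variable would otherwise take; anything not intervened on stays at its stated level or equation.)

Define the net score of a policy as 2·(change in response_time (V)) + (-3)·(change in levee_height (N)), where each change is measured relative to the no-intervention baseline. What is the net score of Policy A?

-114

Baseline:
  K = 29
  T = 102
  N = 226 − 4·29 + 5·102 = 620
  V = 36 − 29 + 2·620 = 1247
Policy A (K + 19):
  K = 29 + 19 = 48
  T = 102
  N = 226 − 4·48 + 5·102 = 544
  V = 36 − 48 + 2·544 = 1076
ΔV = 1076 − 1247 = -171; ΔN = 544 − 620 = -76
Score = 2·(-171) + (-3)·(-76) = -114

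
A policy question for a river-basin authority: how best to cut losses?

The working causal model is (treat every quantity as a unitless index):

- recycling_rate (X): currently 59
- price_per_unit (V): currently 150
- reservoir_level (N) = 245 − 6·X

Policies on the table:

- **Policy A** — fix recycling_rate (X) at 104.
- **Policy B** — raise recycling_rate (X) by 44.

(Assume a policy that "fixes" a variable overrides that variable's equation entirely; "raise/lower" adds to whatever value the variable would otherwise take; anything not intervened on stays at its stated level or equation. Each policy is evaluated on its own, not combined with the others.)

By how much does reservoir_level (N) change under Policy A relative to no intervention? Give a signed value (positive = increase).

Baseline:
  X = 59
  N = 245 − 6·59 = -109
Policy A (X := 104):
  X = 104
  N = 245 − 6·104 = -379
Change in N: -379 − (-109) = -270

-270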